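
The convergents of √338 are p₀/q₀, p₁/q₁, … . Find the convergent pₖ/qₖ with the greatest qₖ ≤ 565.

√338 = [18; 2, 1, 1, 2, 36, …] (period length 5).
Convergents:
  p_0/q_0 = 18/1
  p_1/q_1 = 37/2
  p_2/q_2 = 55/3
  p_3/q_3 = 92/5
  p_4/q_4 = 239/13
  p_5/q_5 = 8696/473
  p_6/q_6 = 17631/959
q_5 = 473 ≤ 565 < 959 = q_6, so the answer is 8696/473.

8696/473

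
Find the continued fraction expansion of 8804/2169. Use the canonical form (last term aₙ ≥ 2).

[4; 16, 1, 17, 3, 2]

8804 = 4·2169 + 128
2169 = 16·128 + 121
128 = 1·121 + 7
121 = 17·7 + 2
7 = 3·2 + 1
2 = 2·1 + 0  (stop)
So 8804/2169 = [4; 16, 1, 17, 3, 2].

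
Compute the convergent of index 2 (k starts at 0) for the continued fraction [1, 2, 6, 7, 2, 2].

Using pₖ = aₖpₖ₋₁ + pₖ₋₂, qₖ = aₖqₖ₋₁ + qₖ₋₂ (with p₋₁=1, p₋₂=0, q₋₁=0, q₋₂=1):
  k=0: a=1, p=1, q=1
  k=1: a=2, p=3, q=2
  k=2: a=6, p=19, q=13

19/13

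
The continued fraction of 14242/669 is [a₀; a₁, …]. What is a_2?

2

14242 = 21·669 + 193   →  a_0 = 21
669 = 3·193 + 90   →  a_1 = 3
193 = 2·90 + 13   →  a_2 = 2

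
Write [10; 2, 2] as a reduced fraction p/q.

52/5

Fold from the inside: start with 2/1.
  2 + 1/2 = 5/2
  10 + 2/5 = 52/5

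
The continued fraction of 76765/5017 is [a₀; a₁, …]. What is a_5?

15

76765 = 15·5017 + 1510   →  a_0 = 15
5017 = 3·1510 + 487   →  a_1 = 3
1510 = 3·487 + 49   →  a_2 = 3
487 = 9·49 + 46   →  a_3 = 9
49 = 1·46 + 3   →  a_4 = 1
46 = 15·3 + 1   →  a_5 = 15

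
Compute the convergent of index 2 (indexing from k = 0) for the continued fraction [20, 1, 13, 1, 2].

Using pₖ = aₖpₖ₋₁ + pₖ₋₂, qₖ = aₖqₖ₋₁ + qₖ₋₂ (with p₋₁=1, p₋₂=0, q₋₁=0, q₋₂=1):
  k=0: a=20, p=20, q=1
  k=1: a=1, p=21, q=1
  k=2: a=13, p=293, q=14

293/14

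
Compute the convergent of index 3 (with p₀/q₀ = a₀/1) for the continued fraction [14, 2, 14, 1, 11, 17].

449/31

Using pₖ = aₖpₖ₋₁ + pₖ₋₂, qₖ = aₖqₖ₋₁ + qₖ₋₂ (with p₋₁=1, p₋₂=0, q₋₁=0, q₋₂=1):
  k=0: a=14, p=14, q=1
  k=1: a=2, p=29, q=2
  k=2: a=14, p=420, q=29
  k=3: a=1, p=449, q=31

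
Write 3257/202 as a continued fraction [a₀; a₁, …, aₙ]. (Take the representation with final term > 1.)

[16; 8, 12, 2]

3257 = 16×202 + 25
202 = 8×25 + 2
25 = 12×2 + 1
2 = 2×1 + 0  (stop)
So 3257/202 = [16; 8, 12, 2].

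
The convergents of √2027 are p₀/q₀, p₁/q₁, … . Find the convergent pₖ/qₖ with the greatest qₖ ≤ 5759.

182385/4051

√2027 = [45; 45, 90, …] (period length 2).
Convergents:
  p_0/q_0 = 45/1
  p_1/q_1 = 2026/45
  p_2/q_2 = 182385/4051
  p_3/q_3 = 8209351/182340
q_2 = 4051 ≤ 5759 < 182340 = q_3, so the answer is 182385/4051.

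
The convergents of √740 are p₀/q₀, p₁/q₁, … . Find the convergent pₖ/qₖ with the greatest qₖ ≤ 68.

1741/64

√740 = [27; 4, 1, 12, 1, 4, 54, …] (period length 6).
Convergents:
  p_0/q_0 = 27/1
  p_1/q_1 = 109/4
  p_2/q_2 = 136/5
  p_3/q_3 = 1741/64
  p_4/q_4 = 1877/69
q_3 = 64 ≤ 68 < 69 = q_4, so the answer is 1741/64.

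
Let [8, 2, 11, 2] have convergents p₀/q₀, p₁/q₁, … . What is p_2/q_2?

195/23

Using pₖ = aₖpₖ₋₁ + pₖ₋₂, qₖ = aₖqₖ₋₁ + qₖ₋₂ (with p₋₁=1, p₋₂=0, q₋₁=0, q₋₂=1):
  k=0: a=8, p=8, q=1
  k=1: a=2, p=17, q=2
  k=2: a=11, p=195, q=23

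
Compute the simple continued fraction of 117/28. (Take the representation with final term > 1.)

[4; 5, 1, 1, 2]

117 = 4×28 + 5
28 = 5×5 + 3
5 = 1×3 + 2
3 = 1×2 + 1
2 = 2×1 + 0  (stop)
So 117/28 = [4; 5, 1, 1, 2].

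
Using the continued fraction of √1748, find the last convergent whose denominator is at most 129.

√1748 = [41; 1, 4, 4, 4, 1, 82, …] (period length 6).
Convergents:
  p_0/q_0 = 41/1
  p_1/q_1 = 42/1
  p_2/q_2 = 209/5
  p_3/q_3 = 878/21
  p_4/q_4 = 3721/89
  p_5/q_5 = 4599/110
  p_6/q_6 = 380839/9109
q_5 = 110 ≤ 129 < 9109 = q_6, so the answer is 4599/110.

4599/110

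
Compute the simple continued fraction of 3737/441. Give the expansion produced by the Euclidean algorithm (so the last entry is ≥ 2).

3737 = 8·441 + 209
441 = 2·209 + 23
209 = 9·23 + 2
23 = 11·2 + 1
2 = 2·1 + 0  (stop)
So 3737/441 = [8; 2, 9, 11, 2].

[8; 2, 9, 11, 2]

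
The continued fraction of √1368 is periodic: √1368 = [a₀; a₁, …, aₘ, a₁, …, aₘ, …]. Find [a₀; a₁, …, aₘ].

a₀ = ⌊√1368⌋ = 36.
With m₀=0, d₀=1 and mₖ₊₁ = dₖaₖ − mₖ, dₖ₊₁ = (n − mₖ₊₁²)/dₖ, aₖ₊₁ = ⌊(a₀+mₖ₊₁)/dₖ₊₁⌋:
  k=1: m=36, d=72, a=1
  k=2: m=36, d=1, a=72
d=1 and a=2a₀=72 at k=2, so the next step gives (m, d) = (36, 72) again — its k=1 value — and the period has length 2.

[36; 1, 72]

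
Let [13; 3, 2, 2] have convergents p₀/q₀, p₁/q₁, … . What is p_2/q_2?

93/7

Using pₖ = aₖpₖ₋₁ + pₖ₋₂, qₖ = aₖqₖ₋₁ + qₖ₋₂ (with p₋₁=1, p₋₂=0, q₋₁=0, q₋₂=1):
  k=0: a=13, p=13, q=1
  k=1: a=3, p=40, q=3
  k=2: a=2, p=93, q=7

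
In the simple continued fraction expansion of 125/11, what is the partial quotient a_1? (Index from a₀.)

125 = 11·11 + 4   →  a_0 = 11
11 = 2·4 + 3   →  a_1 = 2

2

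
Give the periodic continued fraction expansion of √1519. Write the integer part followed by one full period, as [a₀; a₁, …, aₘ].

a₀ = ⌊√1519⌋ = 38.
With m₀=0, d₀=1 and mₖ₊₁ = dₖaₖ − mₖ, dₖ₊₁ = (n − mₖ₊₁²)/dₖ, aₖ₊₁ = ⌊(a₀+mₖ₊₁)/dₖ₊₁⌋:
  k=1: m=38, d=75, a=1
  k=2: m=37, d=2, a=37
  k=3: m=37, d=75, a=1
  k=4: m=38, d=1, a=76
d=1 and a=2a₀=76 at k=4, so the next step gives (m, d) = (38, 75) again — its k=1 value — and the period has length 4.

[38; 1, 37, 1, 76]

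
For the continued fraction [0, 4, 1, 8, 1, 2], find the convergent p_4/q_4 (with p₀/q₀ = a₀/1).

10/49

Using pₖ = aₖpₖ₋₁ + pₖ₋₂, qₖ = aₖqₖ₋₁ + qₖ₋₂ (with p₋₁=1, p₋₂=0, q₋₁=0, q₋₂=1):
  k=0: a=0, p=0, q=1
  k=1: a=4, p=1, q=4
  k=2: a=1, p=1, q=5
  k=3: a=8, p=9, q=44
  k=4: a=1, p=10, q=49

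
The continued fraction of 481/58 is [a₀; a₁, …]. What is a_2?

481 = 8·58 + 17   →  a_0 = 8
58 = 3·17 + 7   →  a_1 = 3
17 = 2·7 + 3   →  a_2 = 2

2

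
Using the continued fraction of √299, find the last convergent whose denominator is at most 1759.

14231/823

√299 = [17; 3, 2, 3, 34, …] (period length 4).
Convergents:
  p_0/q_0 = 17/1
  p_1/q_1 = 52/3
  p_2/q_2 = 121/7
  p_3/q_3 = 415/24
  p_4/q_4 = 14231/823
  p_5/q_5 = 43108/2493
q_4 = 823 ≤ 1759 < 2493 = q_5, so the answer is 14231/823.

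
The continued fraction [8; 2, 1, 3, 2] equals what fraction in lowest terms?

Using pₖ = aₖpₖ₋₁ + pₖ₋₂ and qₖ = aₖqₖ₋₁ + qₖ₋₂:
  k=0: a=8, p=8, q=1
  k=1: a=2, p=17, q=2
  k=2: a=1, p=25, q=3
  k=3: a=3, p=92, q=11
  k=4: a=2, p=209, q=25

209/25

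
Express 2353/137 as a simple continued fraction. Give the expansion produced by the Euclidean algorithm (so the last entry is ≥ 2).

[17; 5, 1, 2, 2, 3]

2353 = 17·137 + 24
137 = 5·24 + 17
24 = 1·17 + 7
17 = 2·7 + 3
7 = 2·3 + 1
3 = 3·1 + 0  (stop)
So 2353/137 = [17; 5, 1, 2, 2, 3].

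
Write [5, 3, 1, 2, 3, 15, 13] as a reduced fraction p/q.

Fold from the inside: start with 13/1.
  15 + 1/13 = 196/13
  3 + 13/196 = 601/196
  2 + 196/601 = 1398/601
  1 + 601/1398 = 1999/1398
  3 + 1398/1999 = 7395/1999
  5 + 1999/7395 = 38974/7395

38974/7395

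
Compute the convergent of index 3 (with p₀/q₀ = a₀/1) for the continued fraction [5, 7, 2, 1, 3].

113/22

Using pₖ = aₖpₖ₋₁ + pₖ₋₂, qₖ = aₖqₖ₋₁ + qₖ₋₂ (with p₋₁=1, p₋₂=0, q₋₁=0, q₋₂=1):
  k=0: a=5, p=5, q=1
  k=1: a=7, p=36, q=7
  k=2: a=2, p=77, q=15
  k=3: a=1, p=113, q=22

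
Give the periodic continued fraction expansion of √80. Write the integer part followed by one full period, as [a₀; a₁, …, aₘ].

a₀ = ⌊√80⌋ = 8.
With m₀=0, d₀=1 and mₖ₊₁ = dₖaₖ − mₖ, dₖ₊₁ = (n − mₖ₊₁²)/dₖ, aₖ₊₁ = ⌊(a₀+mₖ₊₁)/dₖ₊₁⌋:
  k=1: m=8, d=16, a=1
  k=2: m=8, d=1, a=16
d=1 and a=2a₀=16 at k=2, so the next step gives (m, d) = (8, 16) again — its k=1 value — and the period has length 2.

[8; 1, 16]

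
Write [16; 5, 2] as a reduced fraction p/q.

178/11

Using pₖ = aₖpₖ₋₁ + pₖ₋₂ and qₖ = aₖqₖ₋₁ + qₖ₋₂:
  k=0: a=16, p=16, q=1
  k=1: a=5, p=81, q=5
  k=2: a=2, p=178, q=11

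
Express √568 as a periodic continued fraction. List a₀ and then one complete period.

[23; 1, 4, 1, 46]

a₀ = ⌊√568⌋ = 23.
With m₀=0, d₀=1 and mₖ₊₁ = dₖaₖ − mₖ, dₖ₊₁ = (n − mₖ₊₁²)/dₖ, aₖ₊₁ = ⌊(a₀+mₖ₊₁)/dₖ₊₁⌋:
  k=1: m=23, d=39, a=1
  k=2: m=16, d=8, a=4
  k=3: m=16, d=39, a=1
  k=4: m=23, d=1, a=46
d=1 and a=2a₀=46 at k=4, so the next step gives (m, d) = (23, 39) again — its k=1 value — and the period has length 4.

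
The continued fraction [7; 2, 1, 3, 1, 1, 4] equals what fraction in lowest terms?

839/114

Using pₖ = aₖpₖ₋₁ + pₖ₋₂ and qₖ = aₖqₖ₋₁ + qₖ₋₂:
  k=0: a=7, p=7, q=1
  k=1: a=2, p=15, q=2
  k=2: a=1, p=22, q=3
  k=3: a=3, p=81, q=11
  k=4: a=1, p=103, q=14
  k=5: a=1, p=184, q=25
  k=6: a=4, p=839, q=114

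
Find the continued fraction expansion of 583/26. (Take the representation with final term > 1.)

[22; 2, 2, 1, 3]

583 = 22*26 + 11
26 = 2*11 + 4
11 = 2*4 + 3
4 = 1*3 + 1
3 = 3*1 + 0  (stop)
So 583/26 = [22; 2, 2, 1, 3].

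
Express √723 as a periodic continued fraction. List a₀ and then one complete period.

a₀ = ⌊√723⌋ = 26.

[26; 1, 7, 1, 52]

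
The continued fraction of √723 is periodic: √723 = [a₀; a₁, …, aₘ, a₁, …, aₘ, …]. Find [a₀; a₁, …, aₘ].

[26; 1, 7, 1, 52]

a₀ = ⌊√723⌋ = 26.
With m₀=0, d₀=1 and mₖ₊₁ = dₖaₖ − mₖ, dₖ₊₁ = (n − mₖ₊₁²)/dₖ, aₖ₊₁ = ⌊(a₀+mₖ₊₁)/dₖ₊₁⌋:
  k=1: m=26, d=47, a=1
  k=2: m=21, d=6, a=7
  k=3: m=21, d=47, a=1
  k=4: m=26, d=1, a=52
d=1 and a=2a₀=52 at k=4, so the next step gives (m, d) = (26, 47) again — its k=1 value — and the period has length 4.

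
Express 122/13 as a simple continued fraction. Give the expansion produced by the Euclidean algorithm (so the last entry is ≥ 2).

[9; 2, 1, 1, 2]

122 = 9×13 + 5
13 = 2×5 + 3
5 = 1×3 + 2
3 = 1×2 + 1
2 = 2×1 + 0  (stop)
So 122/13 = [9; 2, 1, 1, 2].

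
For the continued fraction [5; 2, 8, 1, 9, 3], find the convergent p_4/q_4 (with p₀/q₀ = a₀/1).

Using pₖ = aₖpₖ₋₁ + pₖ₋₂, qₖ = aₖqₖ₋₁ + qₖ₋₂ (with p₋₁=1, p₋₂=0, q₋₁=0, q₋₂=1):
  k=0: a=5, p=5, q=1
  k=1: a=2, p=11, q=2
  k=2: a=8, p=93, q=17
  k=3: a=1, p=104, q=19
  k=4: a=9, p=1029, q=188

1029/188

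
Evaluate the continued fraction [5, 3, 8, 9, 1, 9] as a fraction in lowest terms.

Fold from the inside: start with 9/1.
  1 + 1/9 = 10/9
  9 + 9/10 = 99/10
  8 + 10/99 = 802/99
  3 + 99/802 = 2505/802
  5 + 802/2505 = 13327/2505

13327/2505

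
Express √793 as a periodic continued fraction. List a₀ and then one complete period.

a₀ = ⌊√793⌋ = 28.
With m₀=0, d₀=1 and mₖ₊₁ = dₖaₖ − mₖ, dₖ₊₁ = (n − mₖ₊₁²)/dₖ, aₖ₊₁ = ⌊(a₀+mₖ₊₁)/dₖ₊₁⌋:
  k=1: m=28, d=9, a=6
  k=2: m=26, d=13, a=4
  k=3: m=26, d=9, a=6
  k=4: m=28, d=1, a=56
d=1 and a=2a₀=56 at k=4, so the next step gives (m, d) = (28, 9) again — its k=1 value — and the period has length 4.

[28; 6, 4, 6, 56]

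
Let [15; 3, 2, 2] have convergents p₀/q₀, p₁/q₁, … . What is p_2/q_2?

107/7

Using pₖ = aₖpₖ₋₁ + pₖ₋₂, qₖ = aₖqₖ₋₁ + qₖ₋₂ (with p₋₁=1, p₋₂=0, q₋₁=0, q₋₂=1):
  k=0: a=15, p=15, q=1
  k=1: a=3, p=46, q=3
  k=2: a=2, p=107, q=7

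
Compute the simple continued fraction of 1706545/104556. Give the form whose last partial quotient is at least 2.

1706545 = 16*104556 + 33649
104556 = 3*33649 + 3609
33649 = 9*3609 + 1168
3609 = 3*1168 + 105
1168 = 11*105 + 13
105 = 8*13 + 1
13 = 13*1 + 0  (stop)
So 1706545/104556 = [16; 3, 9, 3, 11, 8, 13].

[16; 3, 9, 3, 11, 8, 13]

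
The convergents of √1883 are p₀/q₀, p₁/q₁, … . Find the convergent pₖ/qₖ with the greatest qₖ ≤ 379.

√1883 = [43; 2, 1, 1, 5, 1, 1, 2, 86, …] (period length 8).
Convergents:
  p_0/q_0 = 43/1
  p_1/q_1 = 87/2
  p_2/q_2 = 130/3
  p_3/q_3 = 217/5
  p_4/q_4 = 1215/28
  p_5/q_5 = 1432/33
  p_6/q_6 = 2647/61
  p_7/q_7 = 6726/155
  p_8/q_8 = 581083/13391
q_7 = 155 ≤ 379 < 13391 = q_8, so the answer is 6726/155.

6726/155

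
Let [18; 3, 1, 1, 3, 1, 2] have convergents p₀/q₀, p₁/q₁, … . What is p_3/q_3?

Using pₖ = aₖpₖ₋₁ + pₖ₋₂, qₖ = aₖqₖ₋₁ + qₖ₋₂ (with p₋₁=1, p₋₂=0, q₋₁=0, q₋₂=1):
  k=0: a=18, p=18, q=1
  k=1: a=3, p=55, q=3
  k=2: a=1, p=73, q=4
  k=3: a=1, p=128, q=7

128/7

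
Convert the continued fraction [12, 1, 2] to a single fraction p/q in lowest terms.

Fold from the inside: start with 2/1.
  1 + 1/2 = 3/2
  12 + 2/3 = 38/3

38/3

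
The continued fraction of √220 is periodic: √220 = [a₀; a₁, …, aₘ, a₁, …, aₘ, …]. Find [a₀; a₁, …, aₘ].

[14; 1, 4, 1, 28]

a₀ = ⌊√220⌋ = 14.
With m₀=0, d₀=1 and mₖ₊₁ = dₖaₖ − mₖ, dₖ₊₁ = (n − mₖ₊₁²)/dₖ, aₖ₊₁ = ⌊(a₀+mₖ₊₁)/dₖ₊₁⌋:
  k=1: m=14, d=24, a=1
  k=2: m=10, d=5, a=4
  k=3: m=10, d=24, a=1
  k=4: m=14, d=1, a=28
d=1 and a=2a₀=28 at k=4, so the next step gives (m, d) = (14, 24) again — its k=1 value — and the period has length 4.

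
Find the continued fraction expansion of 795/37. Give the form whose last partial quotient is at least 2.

[21; 2, 18]

795 = 21×37 + 18
37 = 2×18 + 1
18 = 18×1 + 0  (stop)
So 795/37 = [21; 2, 18].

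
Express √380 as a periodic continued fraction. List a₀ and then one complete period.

a₀ = ⌊√380⌋ = 19.
With m₀=0, d₀=1 and mₖ₊₁ = dₖaₖ − mₖ, dₖ₊₁ = (n − mₖ₊₁²)/dₖ, aₖ₊₁ = ⌊(a₀+mₖ₊₁)/dₖ₊₁⌋:
  k=1: m=19, d=19, a=2
  k=2: m=19, d=1, a=38
d=1 and a=2a₀=38 at k=2, so the next step gives (m, d) = (19, 19) again — its k=1 value — and the period has length 2.

[19; 2, 38]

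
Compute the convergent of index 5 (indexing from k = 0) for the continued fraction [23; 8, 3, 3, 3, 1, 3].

Using pₖ = aₖpₖ₋₁ + pₖ₋₂, qₖ = aₖqₖ₋₁ + qₖ₋₂ (with p₋₁=1, p₋₂=0, q₋₁=0, q₋₂=1):
  k=0: a=23, p=23, q=1
  k=1: a=8, p=185, q=8
  k=2: a=3, p=578, q=25
  k=3: a=3, p=1919, q=83
  k=4: a=3, p=6335, q=274
  k=5: a=1, p=8254, q=357

8254/357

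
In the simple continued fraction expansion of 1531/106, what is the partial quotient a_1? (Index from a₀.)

1531 = 14·106 + 47   →  a_0 = 14
106 = 2·47 + 12   →  a_1 = 2

2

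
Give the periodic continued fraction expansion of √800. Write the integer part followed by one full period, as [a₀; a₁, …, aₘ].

[28; 3, 1, 1, 13, 1, 1, 3, 56]

a₀ = ⌊√800⌋ = 28.
With m₀=0, d₀=1 and mₖ₊₁ = dₖaₖ − mₖ, dₖ₊₁ = (n − mₖ₊₁²)/dₖ, aₖ₊₁ = ⌊(a₀+mₖ₊₁)/dₖ₊₁⌋:
  k=1: m=28, d=16, a=3
  k=2: m=20, d=25, a=1
  k=3: m=5, d=31, a=1
  k=4: m=26, d=4, a=13
  k=5: m=26, d=31, a=1
  k=6: m=5, d=25, a=1
  k=7: m=20, d=16, a=3
  k=8: m=28, d=1, a=56
d=1 and a=2a₀=56 at k=8, so the next step gives (m, d) = (28, 16) again — its k=1 value — and the period has length 8.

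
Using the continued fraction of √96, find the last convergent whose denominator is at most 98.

√96 = [9; 1, 3, 1, 18, …] (period length 4).
Convergents:
  p_0/q_0 = 9/1
  p_1/q_1 = 10/1
  p_2/q_2 = 39/4
  p_3/q_3 = 49/5
  p_4/q_4 = 921/94
  p_5/q_5 = 970/99
q_4 = 94 ≤ 98 < 99 = q_5, so the answer is 921/94.

921/94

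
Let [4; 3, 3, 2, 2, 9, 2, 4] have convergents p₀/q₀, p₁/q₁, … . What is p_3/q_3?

Using pₖ = aₖpₖ₋₁ + pₖ₋₂, qₖ = aₖqₖ₋₁ + qₖ₋₂ (with p₋₁=1, p₋₂=0, q₋₁=0, q₋₂=1):
  k=0: a=4, p=4, q=1
  k=1: a=3, p=13, q=3
  k=2: a=3, p=43, q=10
  k=3: a=2, p=99, q=23

99/23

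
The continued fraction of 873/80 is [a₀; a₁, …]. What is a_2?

873 = 10·80 + 73   →  a_0 = 10
80 = 1·73 + 7   →  a_1 = 1
73 = 10·7 + 3   →  a_2 = 10

10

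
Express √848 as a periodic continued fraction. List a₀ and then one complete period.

[29; 8, 3, 3, 3, 8, 58]

a₀ = ⌊√848⌋ = 29.
With m₀=0, d₀=1 and mₖ₊₁ = dₖaₖ − mₖ, dₖ₊₁ = (n − mₖ₊₁²)/dₖ, aₖ₊₁ = ⌊(a₀+mₖ₊₁)/dₖ₊₁⌋:
  k=1: m=29, d=7, a=8
  k=2: m=27, d=17, a=3
  k=3: m=24, d=16, a=3
  k=4: m=24, d=17, a=3
  k=5: m=27, d=7, a=8
  k=6: m=29, d=1, a=58
d=1 and a=2a₀=58 at k=6, so the next step gives (m, d) = (29, 7) again — its k=1 value — and the period has length 6.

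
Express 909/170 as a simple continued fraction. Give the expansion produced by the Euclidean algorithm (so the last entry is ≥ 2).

[5; 2, 1, 7, 2, 3]

909 = 5×170 + 59
170 = 2×59 + 52
59 = 1×52 + 7
52 = 7×7 + 3
7 = 2×3 + 1
3 = 3×1 + 0  (stop)
So 909/170 = [5; 2, 1, 7, 2, 3].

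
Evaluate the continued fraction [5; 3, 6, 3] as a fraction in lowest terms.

Using pₖ = aₖpₖ₋₁ + pₖ₋₂ and qₖ = aₖqₖ₋₁ + qₖ₋₂:
  k=0: a=5, p=5, q=1
  k=1: a=3, p=16, q=3
  k=2: a=6, p=101, q=19
  k=3: a=3, p=319, q=60

319/60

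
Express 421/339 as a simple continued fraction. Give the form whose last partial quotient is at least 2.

421 = 1*339 + 82
339 = 4*82 + 11
82 = 7*11 + 5
11 = 2*5 + 1
5 = 5*1 + 0  (stop)
So 421/339 = [1; 4, 7, 2, 5].

[1; 4, 7, 2, 5]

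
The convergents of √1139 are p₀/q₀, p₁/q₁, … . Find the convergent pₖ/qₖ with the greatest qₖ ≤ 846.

√1139 = [33; 1, 2, 1, 66, …] (period length 4).
Convergents:
  p_0/q_0 = 33/1
  p_1/q_1 = 34/1
  p_2/q_2 = 101/3
  p_3/q_3 = 135/4
  p_4/q_4 = 9011/267
  p_5/q_5 = 9146/271
  p_6/q_6 = 27303/809
  p_7/q_7 = 36449/1080
q_6 = 809 ≤ 846 < 1080 = q_7, so the answer is 27303/809.

27303/809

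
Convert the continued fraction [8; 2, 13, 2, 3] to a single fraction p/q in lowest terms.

Fold from the inside: start with 3/1.
  2 + 1/3 = 7/3
  13 + 3/7 = 94/7
  2 + 7/94 = 195/94
  8 + 94/195 = 1654/195

1654/195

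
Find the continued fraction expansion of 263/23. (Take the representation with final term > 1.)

[11; 2, 3, 3]

263 = 11·23 + 10
23 = 2·10 + 3
10 = 3·3 + 1
3 = 3·1 + 0  (stop)
So 263/23 = [11; 2, 3, 3].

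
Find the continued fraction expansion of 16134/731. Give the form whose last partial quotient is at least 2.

[22; 14, 17, 3]

16134 = 22·731 + 52
731 = 14·52 + 3
52 = 17·3 + 1
3 = 3·1 + 0  (stop)
So 16134/731 = [22; 14, 17, 3].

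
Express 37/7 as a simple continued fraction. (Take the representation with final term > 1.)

[5; 3, 2]

37 = 5·7 + 2
7 = 3·2 + 1
2 = 2·1 + 0  (stop)
So 37/7 = [5; 3, 2].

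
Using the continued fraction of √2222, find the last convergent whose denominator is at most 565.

√2222 = [47; 7, 4, 7, 94, …] (period length 4).
Convergents:
  p_0/q_0 = 47/1
  p_1/q_1 = 330/7
  p_2/q_2 = 1367/29
  p_3/q_3 = 9899/210
  p_4/q_4 = 931873/19769
q_3 = 210 ≤ 565 < 19769 = q_4, so the answer is 9899/210.

9899/210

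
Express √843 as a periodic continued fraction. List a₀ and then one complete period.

[29; 29, 58]

a₀ = ⌊√843⌋ = 29.
With m₀=0, d₀=1 and mₖ₊₁ = dₖaₖ − mₖ, dₖ₊₁ = (n − mₖ₊₁²)/dₖ, aₖ₊₁ = ⌊(a₀+mₖ₊₁)/dₖ₊₁⌋:
  k=1: m=29, d=2, a=29
  k=2: m=29, d=1, a=58
d=1 and a=2a₀=58 at k=2, so the next step gives (m, d) = (29, 2) again — its k=1 value — and the period has length 2.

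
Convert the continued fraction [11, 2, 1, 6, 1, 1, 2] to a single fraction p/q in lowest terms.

Fold from the inside: start with 2/1.
  1 + 1/2 = 3/2
  1 + 2/3 = 5/3
  6 + 3/5 = 33/5
  1 + 5/33 = 38/33
  2 + 33/38 = 109/38
  11 + 38/109 = 1237/109

1237/109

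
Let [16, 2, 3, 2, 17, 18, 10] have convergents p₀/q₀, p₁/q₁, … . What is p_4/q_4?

4586/279

Using pₖ = aₖpₖ₋₁ + pₖ₋₂, qₖ = aₖqₖ₋₁ + qₖ₋₂ (with p₋₁=1, p₋₂=0, q₋₁=0, q₋₂=1):
  k=0: a=16, p=16, q=1
  k=1: a=2, p=33, q=2
  k=2: a=3, p=115, q=7
  k=3: a=2, p=263, q=16
  k=4: a=17, p=4586, q=279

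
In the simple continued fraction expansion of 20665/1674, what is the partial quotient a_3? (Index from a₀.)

20665 = 12·1674 + 577   →  a_0 = 12
1674 = 2·577 + 520   →  a_1 = 2
577 = 1·520 + 57   →  a_2 = 1
520 = 9·57 + 7   →  a_3 = 9

9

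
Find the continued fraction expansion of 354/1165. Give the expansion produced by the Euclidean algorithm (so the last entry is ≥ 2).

[0; 3, 3, 2, 3, 2, 6]

354 = 0×1165 + 354
1165 = 3×354 + 103
354 = 3×103 + 45
103 = 2×45 + 13
45 = 3×13 + 6
13 = 2×6 + 1
6 = 6×1 + 0  (stop)
So 354/1165 = [0; 3, 3, 2, 3, 2, 6].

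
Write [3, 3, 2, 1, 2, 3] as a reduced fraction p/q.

Using pₖ = aₖpₖ₋₁ + pₖ₋₂ and qₖ = aₖqₖ₋₁ + qₖ₋₂:
  k=0: a=3, p=3, q=1
  k=1: a=3, p=10, q=3
  k=2: a=2, p=23, q=7
  k=3: a=1, p=33, q=10
  k=4: a=2, p=89, q=27
  k=5: a=3, p=300, q=91

300/91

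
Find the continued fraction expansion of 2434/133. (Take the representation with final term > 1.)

[18; 3, 3, 13]

2434 = 18·133 + 40
133 = 3·40 + 13
40 = 3·13 + 1
13 = 13·1 + 0  (stop)
So 2434/133 = [18; 3, 3, 13].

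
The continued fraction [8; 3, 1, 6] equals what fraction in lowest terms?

Using pₖ = aₖpₖ₋₁ + pₖ₋₂ and qₖ = aₖqₖ₋₁ + qₖ₋₂:
  k=0: a=8, p=8, q=1
  k=1: a=3, p=25, q=3
  k=2: a=1, p=33, q=4
  k=3: a=6, p=223, q=27

223/27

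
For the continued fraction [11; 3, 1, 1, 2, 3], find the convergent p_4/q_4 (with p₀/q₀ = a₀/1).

203/18

Using pₖ = aₖpₖ₋₁ + pₖ₋₂, qₖ = aₖqₖ₋₁ + qₖ₋₂ (with p₋₁=1, p₋₂=0, q₋₁=0, q₋₂=1):
  k=0: a=11, p=11, q=1
  k=1: a=3, p=34, q=3
  k=2: a=1, p=45, q=4
  k=3: a=1, p=79, q=7
  k=4: a=2, p=203, q=18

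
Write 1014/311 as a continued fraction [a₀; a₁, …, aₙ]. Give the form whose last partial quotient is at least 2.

[3; 3, 1, 5, 4, 3]

1014 = 3×311 + 81
311 = 3×81 + 68
81 = 1×68 + 13
68 = 5×13 + 3
13 = 4×3 + 1
3 = 3×1 + 0  (stop)
So 1014/311 = [3; 3, 1, 5, 4, 3].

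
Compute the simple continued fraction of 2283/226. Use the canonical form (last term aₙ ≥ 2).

2283 = 10×226 + 23
226 = 9×23 + 19
23 = 1×19 + 4
19 = 4×4 + 3
4 = 1×3 + 1
3 = 3×1 + 0  (stop)
So 2283/226 = [10; 9, 1, 4, 1, 3].

[10; 9, 1, 4, 1, 3]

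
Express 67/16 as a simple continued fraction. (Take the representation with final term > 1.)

67 = 4*16 + 3
16 = 5*3 + 1
3 = 3*1 + 0  (stop)
So 67/16 = [4; 5, 3].

[4; 5, 3]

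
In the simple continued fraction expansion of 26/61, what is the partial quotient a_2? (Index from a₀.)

2

26 = 0·61 + 26   →  a_0 = 0
61 = 2·26 + 9   →  a_1 = 2
26 = 2·9 + 8   →  a_2 = 2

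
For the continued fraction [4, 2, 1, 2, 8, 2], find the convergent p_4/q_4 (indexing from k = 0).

293/67

Using pₖ = aₖpₖ₋₁ + pₖ₋₂, qₖ = aₖqₖ₋₁ + qₖ₋₂ (with p₋₁=1, p₋₂=0, q₋₁=0, q₋₂=1):
  k=0: a=4, p=4, q=1
  k=1: a=2, p=9, q=2
  k=2: a=1, p=13, q=3
  k=3: a=2, p=35, q=8
  k=4: a=8, p=293, q=67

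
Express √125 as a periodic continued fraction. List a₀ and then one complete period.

a₀ = ⌊√125⌋ = 11.
With m₀=0, d₀=1 and mₖ₊₁ = dₖaₖ − mₖ, dₖ₊₁ = (n − mₖ₊₁²)/dₖ, aₖ₊₁ = ⌊(a₀+mₖ₊₁)/dₖ₊₁⌋:
  k=1: m=11, d=4, a=5
  k=2: m=9, d=11, a=1
  k=3: m=2, d=11, a=1
  k=4: m=9, d=4, a=5
  k=5: m=11, d=1, a=22
d=1 and a=2a₀=22 at k=5, so the next step gives (m, d) = (11, 4) again — its k=1 value — and the period has length 5.

[11; 5, 1, 1, 5, 22]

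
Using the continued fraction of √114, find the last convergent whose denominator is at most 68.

694/65

√114 = [10; 1, 2, 10, 2, 1, 20, …] (period length 6).
Convergents:
  p_0/q_0 = 10/1
  p_1/q_1 = 11/1
  p_2/q_2 = 32/3
  p_3/q_3 = 331/31
  p_4/q_4 = 694/65
  p_5/q_5 = 1025/96
q_4 = 65 ≤ 68 < 96 = q_5, so the answer is 694/65.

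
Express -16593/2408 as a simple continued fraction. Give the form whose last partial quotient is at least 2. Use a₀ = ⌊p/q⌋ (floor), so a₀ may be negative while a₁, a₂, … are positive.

[-7; 9, 6, 2, 2, 2, 3]

-16593 = -7×2408 + 263
2408 = 9×263 + 41
263 = 6×41 + 17
41 = 2×17 + 7
17 = 2×7 + 3
7 = 2×3 + 1
3 = 3×1 + 0  (stop)
So -16593/2408 = [-7; 9, 6, 2, 2, 2, 3].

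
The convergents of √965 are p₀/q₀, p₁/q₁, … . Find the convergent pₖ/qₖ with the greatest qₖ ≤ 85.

963/31

√965 = [31; 15, 1, 1, 15, 62, …] (period length 5).
Convergents:
  p_0/q_0 = 31/1
  p_1/q_1 = 466/15
  p_2/q_2 = 497/16
  p_3/q_3 = 963/31
  p_4/q_4 = 14942/481
q_3 = 31 ≤ 85 < 481 = q_4, so the answer is 963/31.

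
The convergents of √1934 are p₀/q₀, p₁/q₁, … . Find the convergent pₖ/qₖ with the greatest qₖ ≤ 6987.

√1934 = [43; 1, 42, 1, 86, …] (period length 4).
Convergents:
  p_0/q_0 = 43/1
  p_1/q_1 = 44/1
  p_2/q_2 = 1891/43
  p_3/q_3 = 1935/44
  p_4/q_4 = 168301/3827
  p_5/q_5 = 170236/3871
  p_6/q_6 = 7318213/166409
q_5 = 3871 ≤ 6987 < 166409 = q_6, so the answer is 170236/3871.

170236/3871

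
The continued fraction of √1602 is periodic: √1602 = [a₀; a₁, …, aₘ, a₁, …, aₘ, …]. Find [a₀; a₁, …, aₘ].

[40; 40, 80]

a₀ = ⌊√1602⌋ = 40.
With m₀=0, d₀=1 and mₖ₊₁ = dₖaₖ − mₖ, dₖ₊₁ = (n − mₖ₊₁²)/dₖ, aₖ₊₁ = ⌊(a₀+mₖ₊₁)/dₖ₊₁⌋:
  k=1: m=40, d=2, a=40
  k=2: m=40, d=1, a=80
d=1 and a=2a₀=80 at k=2, so the next step gives (m, d) = (40, 2) again — its k=1 value — and the period has length 2.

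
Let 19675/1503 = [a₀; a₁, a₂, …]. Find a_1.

11

19675 = 13·1503 + 136   →  a_0 = 13
1503 = 11·136 + 7   →  a_1 = 11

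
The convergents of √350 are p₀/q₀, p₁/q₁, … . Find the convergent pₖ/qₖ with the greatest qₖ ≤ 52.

449/24

√350 = [18; 1, 2, 2, 2, 1, 36, …] (period length 6).
Convergents:
  p_0/q_0 = 18/1
  p_1/q_1 = 19/1
  p_2/q_2 = 56/3
  p_3/q_3 = 131/7
  p_4/q_4 = 318/17
  p_5/q_5 = 449/24
  p_6/q_6 = 16482/881
q_5 = 24 ≤ 52 < 881 = q_6, so the answer is 449/24.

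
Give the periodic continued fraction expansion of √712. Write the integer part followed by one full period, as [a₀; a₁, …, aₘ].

a₀ = ⌊√712⌋ = 26.

[26; 1, 2, 6, 2, 1, 52]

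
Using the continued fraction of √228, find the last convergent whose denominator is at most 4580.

45601/3020

√228 = [15; 10, 30, …] (period length 2).
Convergents:
  p_0/q_0 = 15/1
  p_1/q_1 = 151/10
  p_2/q_2 = 4545/301
  p_3/q_3 = 45601/3020
  p_4/q_4 = 1372575/90901
q_3 = 3020 ≤ 4580 < 90901 = q_4, so the answer is 45601/3020.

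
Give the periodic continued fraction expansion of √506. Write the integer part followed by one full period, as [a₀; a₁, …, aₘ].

[22; 2, 44]

a₀ = ⌊√506⌋ = 22.
With m₀=0, d₀=1 and mₖ₊₁ = dₖaₖ − mₖ, dₖ₊₁ = (n − mₖ₊₁²)/dₖ, aₖ₊₁ = ⌊(a₀+mₖ₊₁)/dₖ₊₁⌋:
  k=1: m=22, d=22, a=2
  k=2: m=22, d=1, a=44
d=1 and a=2a₀=44 at k=2, so the next step gives (m, d) = (22, 22) again — its k=1 value — and the period has length 2.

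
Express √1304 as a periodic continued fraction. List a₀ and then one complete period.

a₀ = ⌊√1304⌋ = 36.
With m₀=0, d₀=1 and mₖ₊₁ = dₖaₖ − mₖ, dₖ₊₁ = (n − mₖ₊₁²)/dₖ, aₖ₊₁ = ⌊(a₀+mₖ₊₁)/dₖ₊₁⌋:
  k=1: m=36, d=8, a=9
  k=2: m=36, d=1, a=72
d=1 and a=2a₀=72 at k=2, so the next step gives (m, d) = (36, 8) again — its k=1 value — and the period has length 2.

[36; 9, 72]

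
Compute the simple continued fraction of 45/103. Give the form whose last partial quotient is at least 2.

45 = 0·103 + 45
103 = 2·45 + 13
45 = 3·13 + 6
13 = 2·6 + 1
6 = 6·1 + 0  (stop)
So 45/103 = [0; 2, 3, 2, 6].

[0; 2, 3, 2, 6]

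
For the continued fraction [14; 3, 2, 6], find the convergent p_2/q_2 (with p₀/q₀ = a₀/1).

100/7

Using pₖ = aₖpₖ₋₁ + pₖ₋₂, qₖ = aₖqₖ₋₁ + qₖ₋₂ (with p₋₁=1, p₋₂=0, q₋₁=0, q₋₂=1):
  k=0: a=14, p=14, q=1
  k=1: a=3, p=43, q=3
  k=2: a=2, p=100, q=7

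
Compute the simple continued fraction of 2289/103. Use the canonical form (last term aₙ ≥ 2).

[22; 4, 2, 11]

2289 = 22·103 + 23
103 = 4·23 + 11
23 = 2·11 + 1
11 = 11·1 + 0  (stop)
So 2289/103 = [22; 4, 2, 11].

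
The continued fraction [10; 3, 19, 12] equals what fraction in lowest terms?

7219/699

Using pₖ = aₖpₖ₋₁ + pₖ₋₂ and qₖ = aₖqₖ₋₁ + qₖ₋₂:
  k=0: a=10, p=10, q=1
  k=1: a=3, p=31, q=3
  k=2: a=19, p=599, q=58
  k=3: a=12, p=7219, q=699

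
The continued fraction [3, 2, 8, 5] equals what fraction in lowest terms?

302/87

Using pₖ = aₖpₖ₋₁ + pₖ₋₂ and qₖ = aₖqₖ₋₁ + qₖ₋₂:
  k=0: a=3, p=3, q=1
  k=1: a=2, p=7, q=2
  k=2: a=8, p=59, q=17
  k=3: a=5, p=302, q=87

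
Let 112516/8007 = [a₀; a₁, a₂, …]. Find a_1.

112516 = 14·8007 + 418   →  a_0 = 14
8007 = 19·418 + 65   →  a_1 = 19

19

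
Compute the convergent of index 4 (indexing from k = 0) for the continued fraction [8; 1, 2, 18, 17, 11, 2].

Using pₖ = aₖpₖ₋₁ + pₖ₋₂, qₖ = aₖqₖ₋₁ + qₖ₋₂ (with p₋₁=1, p₋₂=0, q₋₁=0, q₋₂=1):
  k=0: a=8, p=8, q=1
  k=1: a=1, p=9, q=1
  k=2: a=2, p=26, q=3
  k=3: a=18, p=477, q=55
  k=4: a=17, p=8135, q=938

8135/938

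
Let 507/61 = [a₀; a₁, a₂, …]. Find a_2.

507 = 8·61 + 19   →  a_0 = 8
61 = 3·19 + 4   →  a_1 = 3
19 = 4·4 + 3   →  a_2 = 4

4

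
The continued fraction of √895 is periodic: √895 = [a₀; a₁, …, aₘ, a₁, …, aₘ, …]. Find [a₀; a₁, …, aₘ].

[29; 1, 10, 1, 58]

a₀ = ⌊√895⌋ = 29.
With m₀=0, d₀=1 and mₖ₊₁ = dₖaₖ − mₖ, dₖ₊₁ = (n − mₖ₊₁²)/dₖ, aₖ₊₁ = ⌊(a₀+mₖ₊₁)/dₖ₊₁⌋:
  k=1: m=29, d=54, a=1
  k=2: m=25, d=5, a=10
  k=3: m=25, d=54, a=1
  k=4: m=29, d=1, a=58
d=1 and a=2a₀=58 at k=4, so the next step gives (m, d) = (29, 54) again — its k=1 value — and the period has length 4.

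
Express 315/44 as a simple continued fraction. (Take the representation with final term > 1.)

[7; 6, 3, 2]

315 = 7·44 + 7
44 = 6·7 + 2
7 = 3·2 + 1
2 = 2·1 + 0  (stop)
So 315/44 = [7; 6, 3, 2].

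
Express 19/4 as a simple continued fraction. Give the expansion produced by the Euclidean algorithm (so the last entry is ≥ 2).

[4; 1, 3]

19 = 4·4 + 3
4 = 1·3 + 1
3 = 3·1 + 0  (stop)
So 19/4 = [4; 1, 3].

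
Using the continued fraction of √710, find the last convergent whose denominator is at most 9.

√710 = [26; 1, 1, 1, 4, 1, 1, 1, 52, …] (period length 8).
Convergents:
  p_0/q_0 = 26/1
  p_1/q_1 = 27/1
  p_2/q_2 = 53/2
  p_3/q_3 = 80/3
  p_4/q_4 = 373/14
q_3 = 3 ≤ 9 < 14 = q_4, so the answer is 80/3.

80/3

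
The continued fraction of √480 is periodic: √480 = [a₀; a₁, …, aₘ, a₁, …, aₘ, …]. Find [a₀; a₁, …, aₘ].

a₀ = ⌊√480⌋ = 21.
With m₀=0, d₀=1 and mₖ₊₁ = dₖaₖ − mₖ, dₖ₊₁ = (n − mₖ₊₁²)/dₖ, aₖ₊₁ = ⌊(a₀+mₖ₊₁)/dₖ₊₁⌋:
  k=1: m=21, d=39, a=1
  k=2: m=18, d=4, a=9
  k=3: m=18, d=39, a=1
  k=4: m=21, d=1, a=42
d=1 and a=2a₀=42 at k=4, so the next step gives (m, d) = (21, 39) again — its k=1 value — and the period has length 4.

[21; 1, 9, 1, 42]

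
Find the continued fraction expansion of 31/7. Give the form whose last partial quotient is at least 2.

31 = 4×7 + 3
7 = 2×3 + 1
3 = 3×1 + 0  (stop)
So 31/7 = [4; 2, 3].

[4; 2, 3]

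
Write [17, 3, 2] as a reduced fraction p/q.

Fold from the inside: start with 2/1.
  3 + 1/2 = 7/2
  17 + 2/7 = 121/7

121/7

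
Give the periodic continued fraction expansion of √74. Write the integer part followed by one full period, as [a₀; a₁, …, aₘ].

[8; 1, 1, 1, 1, 16]

a₀ = ⌊√74⌋ = 8.
With m₀=0, d₀=1 and mₖ₊₁ = dₖaₖ − mₖ, dₖ₊₁ = (n − mₖ₊₁²)/dₖ, aₖ₊₁ = ⌊(a₀+mₖ₊₁)/dₖ₊₁⌋:
  k=1: m=8, d=10, a=1
  k=2: m=2, d=7, a=1
  k=3: m=5, d=7, a=1
  k=4: m=2, d=10, a=1
  k=5: m=8, d=1, a=16
d=1 and a=2a₀=16 at k=5, so the next step gives (m, d) = (8, 10) again — its k=1 value — and the period has length 5.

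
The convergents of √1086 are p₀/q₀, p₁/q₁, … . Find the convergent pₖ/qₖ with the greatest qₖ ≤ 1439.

47092/1429

√1086 = [32; 1, 20, 1, 64, …] (period length 4).
Convergents:
  p_0/q_0 = 32/1
  p_1/q_1 = 33/1
  p_2/q_2 = 692/21
  p_3/q_3 = 725/22
  p_4/q_4 = 47092/1429
  p_5/q_5 = 47817/1451
q_4 = 1429 ≤ 1439 < 1451 = q_5, so the answer is 47092/1429.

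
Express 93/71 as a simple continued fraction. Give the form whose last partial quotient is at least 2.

[1; 3, 4, 2, 2]

93 = 1·71 + 22
71 = 3·22 + 5
22 = 4·5 + 2
5 = 2·2 + 1
2 = 2·1 + 0  (stop)
So 93/71 = [1; 3, 4, 2, 2].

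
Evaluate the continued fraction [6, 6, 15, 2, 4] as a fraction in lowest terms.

5197/843

Using pₖ = aₖpₖ₋₁ + pₖ₋₂ and qₖ = aₖqₖ₋₁ + qₖ₋₂:
  k=0: a=6, p=6, q=1
  k=1: a=6, p=37, q=6
  k=2: a=15, p=561, q=91
  k=3: a=2, p=1159, q=188
  k=4: a=4, p=5197, q=843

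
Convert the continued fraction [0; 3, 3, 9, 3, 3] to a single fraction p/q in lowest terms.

289/960

Fold from the inside: start with 3/1.
  3 + 1/3 = 10/3
  9 + 3/10 = 93/10
  3 + 10/93 = 289/93
  3 + 93/289 = 960/289
  0 + 289/960 = 289/960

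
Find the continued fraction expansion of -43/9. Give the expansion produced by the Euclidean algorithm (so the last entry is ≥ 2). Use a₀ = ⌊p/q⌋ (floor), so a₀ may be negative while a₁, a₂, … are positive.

[-5; 4, 2]

-43 = -5*9 + 2
9 = 4*2 + 1
2 = 2*1 + 0  (stop)
So -43/9 = [-5; 4, 2].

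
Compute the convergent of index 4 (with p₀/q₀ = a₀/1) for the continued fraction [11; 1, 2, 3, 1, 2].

Using pₖ = aₖpₖ₋₁ + pₖ₋₂, qₖ = aₖqₖ₋₁ + qₖ₋₂ (with p₋₁=1, p₋₂=0, q₋₁=0, q₋₂=1):
  k=0: a=11, p=11, q=1
  k=1: a=1, p=12, q=1
  k=2: a=2, p=35, q=3
  k=3: a=3, p=117, q=10
  k=4: a=1, p=152, q=13

152/13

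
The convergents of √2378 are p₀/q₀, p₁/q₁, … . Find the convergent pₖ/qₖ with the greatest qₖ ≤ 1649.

√2378 = [48; 1, 3, 3, 1, 96, …] (period length 5).
Convergents:
  p_0/q_0 = 48/1
  p_1/q_1 = 49/1
  p_2/q_2 = 195/4
  p_3/q_3 = 634/13
  p_4/q_4 = 829/17
  p_5/q_5 = 80218/1645
  p_6/q_6 = 81047/1662
q_5 = 1645 ≤ 1649 < 1662 = q_6, so the answer is 80218/1645.

80218/1645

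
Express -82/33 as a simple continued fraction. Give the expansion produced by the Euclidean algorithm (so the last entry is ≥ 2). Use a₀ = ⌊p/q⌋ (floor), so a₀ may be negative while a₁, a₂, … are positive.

-82 = -3·33 + 17
33 = 1·17 + 16
17 = 1·16 + 1
16 = 16·1 + 0  (stop)
So -82/33 = [-3; 1, 1, 16].

[-3; 1, 1, 16]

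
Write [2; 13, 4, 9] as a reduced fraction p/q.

Using pₖ = aₖpₖ₋₁ + pₖ₋₂ and qₖ = aₖqₖ₋₁ + qₖ₋₂:
  k=0: a=2, p=2, q=1
  k=1: a=13, p=27, q=13
  k=2: a=4, p=110, q=53
  k=3: a=9, p=1017, q=490

1017/490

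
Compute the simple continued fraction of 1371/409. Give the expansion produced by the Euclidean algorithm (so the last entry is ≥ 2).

1371 = 3·409 + 144
409 = 2·144 + 121
144 = 1·121 + 23
121 = 5·23 + 6
23 = 3·6 + 5
6 = 1·5 + 1
5 = 5·1 + 0  (stop)
So 1371/409 = [3; 2, 1, 5, 3, 1, 5].

[3; 2, 1, 5, 3, 1, 5]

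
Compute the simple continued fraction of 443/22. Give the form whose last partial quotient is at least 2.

[20; 7, 3]

443 = 20*22 + 3
22 = 7*3 + 1
3 = 3*1 + 0  (stop)
So 443/22 = [20; 7, 3].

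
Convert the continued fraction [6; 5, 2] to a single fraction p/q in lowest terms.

68/11

Fold from the inside: start with 2/1.
  5 + 1/2 = 11/2
  6 + 2/11 = 68/11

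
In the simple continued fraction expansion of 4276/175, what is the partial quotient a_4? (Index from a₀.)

3

4276 = 24·175 + 76   →  a_0 = 24
175 = 2·76 + 23   →  a_1 = 2
76 = 3·23 + 7   →  a_2 = 3
23 = 3·7 + 2   →  a_3 = 3
7 = 3·2 + 1   →  a_4 = 3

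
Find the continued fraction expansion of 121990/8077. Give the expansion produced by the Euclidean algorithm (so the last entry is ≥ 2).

[15; 9, 1, 2, 17, 16]

121990 = 15·8077 + 835
8077 = 9·835 + 562
835 = 1·562 + 273
562 = 2·273 + 16
273 = 17·16 + 1
16 = 16·1 + 0  (stop)
So 121990/8077 = [15; 9, 1, 2, 17, 16].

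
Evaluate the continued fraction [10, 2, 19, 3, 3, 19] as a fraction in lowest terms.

Using pₖ = aₖpₖ₋₁ + pₖ₋₂ and qₖ = aₖqₖ₋₁ + qₖ₋₂:
  k=0: a=10, p=10, q=1
  k=1: a=2, p=21, q=2
  k=2: a=19, p=409, q=39
  k=3: a=3, p=1248, q=119
  k=4: a=3, p=4153, q=396
  k=5: a=19, p=80155, q=7643

80155/7643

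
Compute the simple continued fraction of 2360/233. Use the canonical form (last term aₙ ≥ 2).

2360 = 10×233 + 30
233 = 7×30 + 23
30 = 1×23 + 7
23 = 3×7 + 2
7 = 3×2 + 1
2 = 2×1 + 0  (stop)
So 2360/233 = [10; 7, 1, 3, 3, 2].

[10; 7, 1, 3, 3, 2]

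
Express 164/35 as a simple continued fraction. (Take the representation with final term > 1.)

164 = 4·35 + 24
35 = 1·24 + 11
24 = 2·11 + 2
11 = 5·2 + 1
2 = 2·1 + 0  (stop)
So 164/35 = [4; 1, 2, 5, 2].

[4; 1, 2, 5, 2]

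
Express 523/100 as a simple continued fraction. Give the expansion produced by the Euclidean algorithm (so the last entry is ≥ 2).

523 = 5*100 + 23
100 = 4*23 + 8
23 = 2*8 + 7
8 = 1*7 + 1
7 = 7*1 + 0  (stop)
So 523/100 = [5; 4, 2, 1, 7].

[5; 4, 2, 1, 7]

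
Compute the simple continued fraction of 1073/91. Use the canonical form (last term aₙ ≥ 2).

[11; 1, 3, 1, 3, 1, 3]

1073 = 11×91 + 72
91 = 1×72 + 19
72 = 3×19 + 15
19 = 1×15 + 4
15 = 3×4 + 3
4 = 1×3 + 1
3 = 3×1 + 0  (stop)
So 1073/91 = [11; 1, 3, 1, 3, 1, 3].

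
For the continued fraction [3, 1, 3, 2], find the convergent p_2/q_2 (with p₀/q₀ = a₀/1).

15/4

Using pₖ = aₖpₖ₋₁ + pₖ₋₂, qₖ = aₖqₖ₋₁ + qₖ₋₂ (with p₋₁=1, p₋₂=0, q₋₁=0, q₋₂=1):
  k=0: a=3, p=3, q=1
  k=1: a=1, p=4, q=1
  k=2: a=3, p=15, q=4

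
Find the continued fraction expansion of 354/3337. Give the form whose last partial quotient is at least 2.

354 = 0·3337 + 354
3337 = 9·354 + 151
354 = 2·151 + 52
151 = 2·52 + 47
52 = 1·47 + 5
47 = 9·5 + 2
5 = 2·2 + 1
2 = 2·1 + 0  (stop)
So 354/3337 = [0; 9, 2, 2, 1, 9, 2, 2].

[0; 9, 2, 2, 1, 9, 2, 2]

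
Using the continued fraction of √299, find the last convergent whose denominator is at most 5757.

√299 = [17; 3, 2, 3, 34, …] (period length 4).
Convergents:
  p_0/q_0 = 17/1
  p_1/q_1 = 52/3
  p_2/q_2 = 121/7
  p_3/q_3 = 415/24
  p_4/q_4 = 14231/823
  p_5/q_5 = 43108/2493
  p_6/q_6 = 100447/5809
q_5 = 2493 ≤ 5757 < 5809 = q_6, so the answer is 43108/2493.

43108/2493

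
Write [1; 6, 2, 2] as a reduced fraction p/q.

Using pₖ = aₖpₖ₋₁ + pₖ₋₂ and qₖ = aₖqₖ₋₁ + qₖ₋₂:
  k=0: a=1, p=1, q=1
  k=1: a=6, p=7, q=6
  k=2: a=2, p=15, q=13
  k=3: a=2, p=37, q=32

37/32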